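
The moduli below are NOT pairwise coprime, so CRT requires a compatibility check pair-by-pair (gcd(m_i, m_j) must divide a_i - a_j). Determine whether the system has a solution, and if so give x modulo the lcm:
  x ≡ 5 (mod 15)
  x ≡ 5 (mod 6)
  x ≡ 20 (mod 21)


Moduli 15, 6, 21 are not pairwise coprime, so CRT works modulo lcm(m_i) when all pairwise compatibility conditions hold.
Pairwise compatibility: gcd(m_i, m_j) must divide a_i - a_j for every pair.
Merge one congruence at a time:
  Start: x ≡ 5 (mod 15).
  Combine with x ≡ 5 (mod 6): gcd(15, 6) = 3; 5 - 5 = 0, which IS divisible by 3, so compatible.
    Write x = 5 + 15·t and substitute into x ≡ 5 (mod 6): 15·t ≡ 5 − 5 = 0 (mod 6).
    Divide the congruence (and modulus) by g = 3: 5·t ≡ 0 (mod 2).
    Reduce coefficients mod 2: 1·t ≡ 0 (mod 2).
    So t ≡ 0 (mod 2).
    Then x = 5 + 15·0 = 5, valid modulo lcm(15, 6) = 30: x ≡ 5 (mod 30).
  Combine with x ≡ 20 (mod 21): gcd(30, 21) = 3; 20 - 5 = 15, which IS divisible by 3, so compatible.
    Write x = 5 + 30·t and substitute into x ≡ 20 (mod 21): 30·t ≡ 20 − 5 = 15 (mod 21).
    Divide the congruence (and modulus) by g = 3: 10·t ≡ 5 (mod 7).
    Reduce coefficients mod 7: 3·t ≡ 5 (mod 7).
    The inverse of 3 mod 7 is 5 (since 3·5 = 15 = 2·7 + 1), so t ≡ 5·5 = 25 ≡ 4 (mod 7).
    Then x = 5 + 30·4 = 125, valid modulo lcm(30, 21) = 210: x ≡ 125 (mod 210).
Verify: 125 mod 15 = 5, 125 mod 6 = 5, 125 mod 21 = 20.

x ≡ 125 (mod 210).


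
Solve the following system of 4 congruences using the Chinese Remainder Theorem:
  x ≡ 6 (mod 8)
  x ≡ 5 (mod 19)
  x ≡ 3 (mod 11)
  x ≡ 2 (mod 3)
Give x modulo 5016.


Product of moduli M = 8 · 19 · 11 · 3 = 5016.
Merge one congruence at a time:
  Start: x ≡ 6 (mod 8).
  Combine with x ≡ 5 (mod 19); new modulus lcm = 152.
    Write x = 6 + 8·t and substitute into x ≡ 5 (mod 19): 8·t ≡ 5 − 6 = -1 (mod 19).
    Reduce coefficients mod 19: 8·t ≡ 18 (mod 19).
    The inverse of 8 mod 19 is 12 (since 8·12 = 96 = 5·19 + 1), so t ≡ 12·18 = 216 ≡ 7 (mod 19).
    Then x = 6 + 8·7 = 62, valid modulo lcm(8, 19) = 152: x ≡ 62 (mod 152).
  Combine with x ≡ 3 (mod 11); new modulus lcm = 1672.
    Write x = 62 + 152·t and substitute into x ≡ 3 (mod 11): 152·t ≡ 3 − 62 = -59 (mod 11).
    Reduce coefficients mod 11: 9·t ≡ 7 (mod 11).
    The inverse of 9 mod 11 is 5 (since 9·5 = 45 = 4·11 + 1), so t ≡ 5·7 = 35 ≡ 2 (mod 11).
    Then x = 62 + 152·2 = 366, valid modulo lcm(152, 11) = 1672: x ≡ 366 (mod 1672).
  Combine with x ≡ 2 (mod 3); new modulus lcm = 5016.
    Write x = 366 + 1672·t and substitute into x ≡ 2 (mod 3): 1672·t ≡ 2 − 366 = -364 (mod 3).
    Reduce coefficients mod 3: 1·t ≡ 2 (mod 3).
    So t ≡ 2 (mod 3).
    Then x = 366 + 1672·2 = 3710, valid modulo lcm(1672, 3) = 5016: x ≡ 3710 (mod 5016).
Verify against each original: 3710 mod 8 = 6, 3710 mod 19 = 5, 3710 mod 11 = 3, 3710 mod 3 = 2.

x ≡ 3710 (mod 5016).


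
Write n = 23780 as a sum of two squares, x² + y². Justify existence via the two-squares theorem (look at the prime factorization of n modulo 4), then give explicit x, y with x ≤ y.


Step 1: Factor n = 23780 = 2^2 · 5 · 29 · 41.
Step 2: Check the mod-4 condition on each prime factor: 2 = 2 (special); 5 ≡ 1 (mod 4), exponent 1; 29 ≡ 1 (mod 4), exponent 1; 41 ≡ 1 (mod 4), exponent 1.
All primes ≡ 3 (mod 4) appear to even exponent (or don't appear), so by the two-squares theorem n IS expressible as a sum of two squares.
Step 3: Build a representation. Group n = k² · m with k = 2 and m = 5 · 29 · 41 = 5945 (a product of primes ≡ 1 (mod 4)); a representation of m scales to one of n via (k·x)² + (k·y)² = k²(x² + y²). Each prime p ≡ 1 (mod 4) is itself a sum of two squares; find a² by testing p − a² for a perfect square:
  5: 5 − 1² = 4 = 2² ⇒ 5 = 1² + 2².
  29: 29 − 1² = 28, 29 − 2² = 25 = 5² ⇒ 29 = 2² + 5².
  41: 41 − 1² = 40, 41 − 2² = 37, 41 − 3² = 32, 41 − 4² = 25 = 5² ⇒ 41 = 4² + 5².
  Combine using the Brahmagupta–Fibonacci identity (a² + b²)(c² + d²) = (ac − bd)² + (ad + bc)² = (ac + bd)² + (ad − bc)²:
  5 · 29 = 145: from (1² + 2²)(2² + 5²), take (1·2 − 2·5, 1·5 + 2·2) = (2 − 10, 5 + 4) = (-8, 9); dropping signs (only squares matter) gives (8, 9); check 8² + 9² = 64 + 81 = 145 ✓.
  145 · 41 = 5945: from (8² + 9²)(4² + 5²), take (8·4 − 9·5, 8·5 + 9·4) = (32 − 45, 40 + 36) = (-13, 76); dropping signs (only squares matter) gives (13, 76); check 13² + 76² = 169 + 5776 = 5945 ✓.
  Scale by k = 2: (2·13, 2·76) = (26, 152).
Step 4: Order so x ≤ y and verify: 26² + 152² = 676 + 23104 = 23780 = n. ✓

n = 23780 = 26² + 152² (one valid representation with x ≤ y).


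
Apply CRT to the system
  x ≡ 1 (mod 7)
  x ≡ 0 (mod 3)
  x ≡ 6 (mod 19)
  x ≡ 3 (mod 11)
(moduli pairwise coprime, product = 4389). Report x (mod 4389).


Product of moduli M = 7 · 3 · 19 · 11 = 4389.
Merge one congruence at a time:
  Start: x ≡ 1 (mod 7).
  Combine with x ≡ 0 (mod 3); new modulus lcm = 21.
    Write x = 1 + 7·t and substitute into x ≡ 0 (mod 3): 7·t ≡ 0 − 1 = -1 (mod 3).
    Reduce coefficients mod 3: 1·t ≡ 2 (mod 3).
    So t ≡ 2 (mod 3).
    Then x = 1 + 7·2 = 15, valid modulo lcm(7, 3) = 21: x ≡ 15 (mod 21).
  Combine with x ≡ 6 (mod 19); new modulus lcm = 399.
    Write x = 15 + 21·t and substitute into x ≡ 6 (mod 19): 21·t ≡ 6 − 15 = -9 (mod 19).
    Reduce coefficients mod 19: 2·t ≡ 10 (mod 19).
    The inverse of 2 mod 19 is 10 (since 2·10 = 20 = 1·19 + 1), so t ≡ 10·10 = 100 ≡ 5 (mod 19).
    Then x = 15 + 21·5 = 120, valid modulo lcm(21, 19) = 399: x ≡ 120 (mod 399).
  Combine with x ≡ 3 (mod 11); new modulus lcm = 4389.
    Write x = 120 + 399·t and substitute into x ≡ 3 (mod 11): 399·t ≡ 3 − 120 = -117 (mod 11).
    Reduce coefficients mod 11: 3·t ≡ 4 (mod 11).
    The inverse of 3 mod 11 is 4 (since 3·4 = 12 = 1·11 + 1), so t ≡ 4·4 = 16 ≡ 5 (mod 11).
    Then x = 120 + 399·5 = 2115, valid modulo lcm(399, 11) = 4389: x ≡ 2115 (mod 4389).
Verify against each original: 2115 mod 7 = 1, 2115 mod 3 = 0, 2115 mod 19 = 6, 2115 mod 11 = 3.

x ≡ 2115 (mod 4389).


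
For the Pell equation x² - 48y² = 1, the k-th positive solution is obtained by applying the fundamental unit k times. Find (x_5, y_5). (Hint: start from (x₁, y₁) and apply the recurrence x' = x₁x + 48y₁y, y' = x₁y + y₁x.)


Step 1: Find the fundamental solution (x₁, y₁) of x² - 48y² = 1.
  Expand √48 as a continued fraction. a₀ = ⌊√48⌋ = 6; iterate m_{k+1} = d_k·a_k − m_k, d_{k+1} = (48 − m_{k+1}²)/d_k, a_{k+1} = ⌊(a₀ + m_{k+1})/d_{k+1}⌋ (starting m₀ = 0, d₀ = 1), with convergents p_k = a_k·p_{k-1} + p_{k-2}, q_k = a_k·q_{k-1} + q_{k-2} (p₋₁ = 1, q₋₁ = 0):
  k = 0: a₀ = 6; p₀/q₀ = 6/1; p₀² − 48·q₀² = 36 − 48 = -12.
  k = 1: m = 6, d = 12, a = ⌊(6 + 6)/12⌋ = 1; p/q = (1·6 + 1)/(1·1 + 0) = 7/1; p² − 48·q² = 49 − 48 = 1.
  The first convergent with p² − 48·q² = 1 gives the fundamental solution (x₁, y₁) = (7, 1).
Step 2: Apply the recurrence (x_{n+1}, y_{n+1}) = (x₁x_n + 48y₁y_n, x₁y_n + y₁x_n) repeatedly.
  From (x_1, y_1) = (7, 1): x_2 = 7·7 + 48·1·1 = 97; y_2 = 7·1 + 1·7 = 14.
  From (x_2, y_2) = (97, 14): x_3 = 7·97 + 48·1·14 = 1351; y_3 = 7·14 + 1·97 = 195.
  From (x_3, y_3) = (1351, 195): x_4 = 7·1351 + 48·1·195 = 18817; y_4 = 7·195 + 1·1351 = 2716.
  From (x_4, y_4) = (18817, 2716): x_5 = 7·18817 + 48·1·2716 = 262087; y_5 = 7·2716 + 1·18817 = 37829.
Step 3: Verify x_5² - 48·y_5² = 68689595569 - 68689595568 = 1 (should be 1). ✓

(x_1, y_1) = (7, 1); (x_5, y_5) = (262087, 37829).


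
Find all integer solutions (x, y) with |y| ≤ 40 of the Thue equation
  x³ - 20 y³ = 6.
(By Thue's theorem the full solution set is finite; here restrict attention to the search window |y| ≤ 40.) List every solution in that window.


The equation is x³ - 20y³ = 6. For fixed y, x³ = 20·y³ + 6, so a solution requires the RHS to be a perfect cube.
Strategy: iterate y from -40 to 40, compute RHS = 20·y³ + 6, and check whether it is a (positive or negative) perfect cube.
Check small values of y:
  y = 0: RHS = 6 is not a perfect cube.
  y = 1: RHS = 26 is not a perfect cube.
  y = -1: RHS = -14 is not a perfect cube.
  y = 2: RHS = 166 is not a perfect cube.
  y = -2: RHS = -154 is not a perfect cube.
  y = 3: RHS = 546 is not a perfect cube.
  y = -3: RHS = -534 is not a perfect cube.
Continuing the search up to |y| = 40 finds no solutions either.
No (x, y) in the scanned range satisfies the equation.

No integer solutions with |y| ≤ 40.


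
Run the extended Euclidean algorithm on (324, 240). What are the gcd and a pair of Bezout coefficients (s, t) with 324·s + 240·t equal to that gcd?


Euclidean algorithm on (324, 240) — divide until remainder is 0:
  324 = 1 · 240 + 84
  240 = 2 · 84 + 72
  84 = 1 · 72 + 12
  72 = 6 · 12 + 0
gcd(324, 240) = 12.
Track Bezout coefficients alongside the remainders: start with r₀ = 324 = a·1 + b·0 (s = 1, t = 0) and r₁ = 240 = a·0 + b·1 (s = 0, t = 1); each new remainder r_{k+1} = r_{k-1} − q_k·r_k inherits s_{k+1} = s_{k-1} − q_k·s_k, t_{k+1} = t_{k-1} − q_k·t_k, so r_k = a·s_k + b·t_k at every step:
  q = 1: r = 84, s = 1 − 1·0 = 1, t = 0 − 1·1 = -1  (check: 324·1 + 240·(-1) = 84)
  q = 2: r = 72, s = 0 − 2·1 = -2, t = 1 − 2·(-1) = 3  (check: 324·(-2) + 240·3 = 72)
  q = 1: r = 12, s = 1 − 1·(-2) = 3, t = -1 − 1·3 = -4  (check: 324·3 + 240·(-4) = 12)
The row with r = 12 (the gcd) gives the Bezout coefficients s = 3, t = -4.
Result: 324 · (3) + 240 · (-4) = 12.

gcd(324, 240) = 12; s = 3, t = -4 (check: 324·3 + 240·(-4) = 12).


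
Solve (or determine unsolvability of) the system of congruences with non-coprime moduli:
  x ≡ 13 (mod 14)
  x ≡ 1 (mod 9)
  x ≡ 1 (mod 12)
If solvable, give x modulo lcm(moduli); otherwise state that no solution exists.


Moduli 14, 9, 12 are not pairwise coprime, so CRT works modulo lcm(m_i) when all pairwise compatibility conditions hold.
Pairwise compatibility: gcd(m_i, m_j) must divide a_i - a_j for every pair.
Merge one congruence at a time:
  Start: x ≡ 13 (mod 14).
  Combine with x ≡ 1 (mod 9): gcd(14, 9) = 1; 1 - 13 = -12, which IS divisible by 1, so compatible.
    Write x = 13 + 14·t and substitute into x ≡ 1 (mod 9): 14·t ≡ 1 − 13 = -12 (mod 9).
    Reduce coefficients mod 9: 5·t ≡ 6 (mod 9).
    The inverse of 5 mod 9 is 2 (since 5·2 = 10 = 1·9 + 1), so t ≡ 2·6 = 12 ≡ 3 (mod 9).
    Then x = 13 + 14·3 = 55, valid modulo lcm(14, 9) = 126: x ≡ 55 (mod 126).
  Combine with x ≡ 1 (mod 12): gcd(126, 12) = 6; 1 - 55 = -54, which IS divisible by 6, so compatible.
    Write x = 55 + 126·t and substitute into x ≡ 1 (mod 12): 126·t ≡ 1 − 55 = -54 (mod 12).
    Divide the congruence (and modulus) by g = 6: 21·t ≡ -9 (mod 2).
    Reduce coefficients mod 2: 1·t ≡ 1 (mod 2).
    So t ≡ 1 (mod 2).
    Then x = 55 + 126·1 = 181, valid modulo lcm(126, 12) = 252: x ≡ 181 (mod 252).
Verify: 181 mod 14 = 13, 181 mod 9 = 1, 181 mod 12 = 1.

x ≡ 181 (mod 252).


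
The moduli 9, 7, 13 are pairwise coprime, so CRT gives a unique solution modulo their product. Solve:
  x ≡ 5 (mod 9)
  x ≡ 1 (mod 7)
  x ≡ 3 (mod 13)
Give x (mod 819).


Moduli 9, 7, 13 are pairwise coprime; by CRT there is a unique solution modulo M = 9 · 7 · 13 = 819.
Solve pairwise, accumulating the modulus:
  Start with x ≡ 5 (mod 9).
  Combine with x ≡ 1 (mod 7): since gcd(9, 7) = 1, we get a unique residue mod 63.
    Write x = 5 + 9·t and substitute into x ≡ 1 (mod 7): 9·t ≡ 1 − 5 = -4 (mod 7).
    Reduce coefficients mod 7: 2·t ≡ 3 (mod 7).
    The inverse of 2 mod 7 is 4 (since 2·4 = 8 = 1·7 + 1), so t ≡ 4·3 = 12 ≡ 5 (mod 7).
    Then x = 5 + 9·5 = 50, valid modulo lcm(9, 7) = 63: x ≡ 50 (mod 63).
  Combine with x ≡ 3 (mod 13): since gcd(63, 13) = 1, we get a unique residue mod 819.
    Write x = 50 + 63·t and substitute into x ≡ 3 (mod 13): 63·t ≡ 3 − 50 = -47 (mod 13).
    Reduce coefficients mod 13: 11·t ≡ 5 (mod 13).
    The inverse of 11 mod 13 is 6 (since 11·6 = 66 = 5·13 + 1), so t ≡ 6·5 = 30 ≡ 4 (mod 13).
    Then x = 50 + 63·4 = 302, valid modulo lcm(63, 13) = 819: x ≡ 302 (mod 819).
Verify: 302 mod 9 = 5 ✓, 302 mod 7 = 1 ✓, 302 mod 13 = 3 ✓.

x ≡ 302 (mod 819).


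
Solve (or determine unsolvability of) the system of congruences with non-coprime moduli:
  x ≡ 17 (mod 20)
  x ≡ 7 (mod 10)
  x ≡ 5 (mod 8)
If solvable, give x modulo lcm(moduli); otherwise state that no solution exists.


Moduli 20, 10, 8 are not pairwise coprime, so CRT works modulo lcm(m_i) when all pairwise compatibility conditions hold.
Pairwise compatibility: gcd(m_i, m_j) must divide a_i - a_j for every pair.
Merge one congruence at a time:
  Start: x ≡ 17 (mod 20).
  Combine with x ≡ 7 (mod 10): gcd(20, 10) = 10; 7 - 17 = -10, which IS divisible by 10, so compatible.
    Write x = 17 + 20·t and substitute into x ≡ 7 (mod 10): 20·t ≡ 7 − 17 = -10 (mod 10).
    Divide the congruence (and modulus) by g = 10: 2·t ≡ -1 (mod 1).
    Modulo 1 every t works; take t = 0.
    Then x = 17 + 20·0 = 17, valid modulo lcm(20, 10) = 20: x ≡ 17 (mod 20).
  Combine with x ≡ 5 (mod 8): gcd(20, 8) = 4; 5 - 17 = -12, which IS divisible by 4, so compatible.
    Write x = 17 + 20·t and substitute into x ≡ 5 (mod 8): 20·t ≡ 5 − 17 = -12 (mod 8).
    Divide the congruence (and modulus) by g = 4: 5·t ≡ -3 (mod 2).
    Reduce coefficients mod 2: 1·t ≡ 1 (mod 2).
    So t ≡ 1 (mod 2).
    Then x = 17 + 20·1 = 37, valid modulo lcm(20, 8) = 40: x ≡ 37 (mod 40).
Verify: 37 mod 20 = 17, 37 mod 10 = 7, 37 mod 8 = 5.

x ≡ 37 (mod 40).


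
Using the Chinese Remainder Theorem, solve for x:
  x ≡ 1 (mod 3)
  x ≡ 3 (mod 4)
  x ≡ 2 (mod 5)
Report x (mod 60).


Moduli 3, 4, 5 are pairwise coprime; by CRT there is a unique solution modulo M = 3 · 4 · 5 = 60.
Solve pairwise, accumulating the modulus:
  Start with x ≡ 1 (mod 3).
  Combine with x ≡ 3 (mod 4): since gcd(3, 4) = 1, we get a unique residue mod 12.
    Write x = 1 + 3·t and substitute into x ≡ 3 (mod 4): 3·t ≡ 3 − 1 = 2 (mod 4).
    The inverse of 3 mod 4 is 3 (since 3·3 = 9 = 2·4 + 1), so t ≡ 3·2 = 6 ≡ 2 (mod 4).
    Then x = 1 + 3·2 = 7, valid modulo lcm(3, 4) = 12: x ≡ 7 (mod 12).
  Combine with x ≡ 2 (mod 5): since gcd(12, 5) = 1, we get a unique residue mod 60.
    Write x = 7 + 12·t and substitute into x ≡ 2 (mod 5): 12·t ≡ 2 − 7 = -5 (mod 5).
    Reduce coefficients mod 5: 2·t ≡ 0 (mod 5).
    The inverse of 2 mod 5 is 3 (since 2·3 = 6 = 1·5 + 1), so t ≡ 3·0 = 0 ≡ 0 (mod 5).
    Then x = 7 + 12·0 = 7, valid modulo lcm(12, 5) = 60: x ≡ 7 (mod 60).
Verify: 7 mod 3 = 1 ✓, 7 mod 4 = 3 ✓, 7 mod 5 = 2 ✓.

x ≡ 7 (mod 60).


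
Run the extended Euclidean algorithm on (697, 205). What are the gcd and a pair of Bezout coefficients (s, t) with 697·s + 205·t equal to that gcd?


Euclidean algorithm on (697, 205) — divide until remainder is 0:
  697 = 3 · 205 + 82
  205 = 2 · 82 + 41
  82 = 2 · 41 + 0
gcd(697, 205) = 41.
Track Bezout coefficients alongside the remainders: start with r₀ = 697 = a·1 + b·0 (s = 1, t = 0) and r₁ = 205 = a·0 + b·1 (s = 0, t = 1); each new remainder r_{k+1} = r_{k-1} − q_k·r_k inherits s_{k+1} = s_{k-1} − q_k·s_k, t_{k+1} = t_{k-1} − q_k·t_k, so r_k = a·s_k + b·t_k at every step:
  q = 3: r = 82, s = 1 − 3·0 = 1, t = 0 − 3·1 = -3  (check: 697·1 + 205·(-3) = 82)
  q = 2: r = 41, s = 0 − 2·1 = -2, t = 1 − 2·(-3) = 7  (check: 697·(-2) + 205·7 = 41)
The row with r = 41 (the gcd) gives the Bezout coefficients s = -2, t = 7.
Result: 697 · (-2) + 205 · (7) = 41.

gcd(697, 205) = 41; s = -2, t = 7 (check: 697·(-2) + 205·7 = 41).


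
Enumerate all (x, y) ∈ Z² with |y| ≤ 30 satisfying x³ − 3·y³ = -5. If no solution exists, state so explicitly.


The equation is x³ - 3y³ = -5. For fixed y, x³ = 3·y³ − 5, so a solution requires the RHS to be a perfect cube.
Strategy: iterate y from -30 to 30, compute RHS = 3·y³ − 5, and check whether it is a (positive or negative) perfect cube.
Check small values of y:
  y = 0: RHS = -5 is not a perfect cube.
  y = 1: RHS = -2 is not a perfect cube.
  y = -1: RHS = -8 = (-2)³ ⇒ x = -2 works.
  y = 2: RHS = 19 is not a perfect cube.
  y = -2: RHS = -29 is not a perfect cube.
  y = 3: RHS = 76 is not a perfect cube.
  y = -3: RHS = -86 is not a perfect cube.
Continuing the search up to |y| = 30 finds no further solutions beyond those listed.
Collected solutions: (-2, -1).

Solutions (with |y| ≤ 30): (-2, -1).


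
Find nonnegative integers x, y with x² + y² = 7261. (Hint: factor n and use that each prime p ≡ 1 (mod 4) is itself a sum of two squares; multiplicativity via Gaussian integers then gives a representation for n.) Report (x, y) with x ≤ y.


Step 1: Factor n = 7261 = 53 · 137.
Step 2: Check the mod-4 condition on each prime factor: 53 ≡ 1 (mod 4), exponent 1; 137 ≡ 1 (mod 4), exponent 1.
All primes ≡ 3 (mod 4) appear to even exponent (or don't appear), so by the two-squares theorem n IS expressible as a sum of two squares.
Step 3: Build a representation. Here n = 53 · 137 is a product of primes ≡ 1 (mod 4). Each prime p ≡ 1 (mod 4) is itself a sum of two squares; find a² by testing p − a² for a perfect square:
  53: 53 − 1² = 52, 53 − 2² = 49 = 7² ⇒ 53 = 2² + 7².
  137: 137 − 1² = 136, 137 − 2² = 133, 137 − 3² = 128, 137 − 4² = 121 = 11² ⇒ 137 = 4² + 11².
  Combine using the Brahmagupta–Fibonacci identity (a² + b²)(c² + d²) = (ac − bd)² + (ad + bc)² = (ac + bd)² + (ad − bc)²:
  53 · 137 = 7261: from (2² + 7²)(4² + 11²), take (2·4 − 7·11, 2·11 + 7·4) = (8 − 77, 22 + 28) = (-69, 50); dropping signs (only squares matter) gives (69, 50); check 69² + 50² = 4761 + 2500 = 7261 ✓.
Step 4: Order so x ≤ y and verify: 50² + 69² = 2500 + 4761 = 7261 = n. ✓

n = 7261 = 50² + 69² (one valid representation with x ≤ y).


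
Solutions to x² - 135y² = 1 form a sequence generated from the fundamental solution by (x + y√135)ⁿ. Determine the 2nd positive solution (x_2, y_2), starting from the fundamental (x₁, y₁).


Step 1: Find the fundamental solution (x₁, y₁) of x² - 135y² = 1.
  Expand √135 as a continued fraction. a₀ = ⌊√135⌋ = 11; iterate m_{k+1} = d_k·a_k − m_k, d_{k+1} = (135 − m_{k+1}²)/d_k, a_{k+1} = ⌊(a₀ + m_{k+1})/d_{k+1}⌋ (starting m₀ = 0, d₀ = 1), with convergents p_k = a_k·p_{k-1} + p_{k-2}, q_k = a_k·q_{k-1} + q_{k-2} (p₋₁ = 1, q₋₁ = 0):
  k = 0: a₀ = 11; p₀/q₀ = 11/1; p₀² − 135·q₀² = 121 − 135 = -14.
  k = 1: m = 11, d = 14, a = ⌊(11 + 11)/14⌋ = 1; p/q = (1·11 + 1)/(1·1 + 0) = 12/1; p² − 135·q² = 144 − 135 = 9.
  k = 2: m = 3, d = 9, a = ⌊(11 + 3)/9⌋ = 1; p/q = (1·12 + 11)/(1·1 + 1) = 23/2; p² − 135·q² = 529 − 540 = -11.
  k = 3: m = 6, d = 11, a = ⌊(11 + 6)/11⌋ = 1; p/q = (1·23 + 12)/(1·2 + 1) = 35/3; p² − 135·q² = 1225 − 1215 = 10.
  k = 4: m = 5, d = 10, a = ⌊(11 + 5)/10⌋ = 1; p/q = (1·35 + 23)/(1·3 + 2) = 58/5; p² − 135·q² = 3364 − 3375 = -11.
  k = 5: m = 5, d = 11, a = ⌊(11 + 5)/11⌋ = 1; p/q = (1·58 + 35)/(1·5 + 3) = 93/8; p² − 135·q² = 8649 − 8640 = 9.
  k = 6: m = 6, d = 9, a = ⌊(11 + 6)/9⌋ = 1; p/q = (1·93 + 58)/(1·8 + 5) = 151/13; p² − 135·q² = 22801 − 22815 = -14.
  k = 7: m = 3, d = 14, a = ⌊(11 + 3)/14⌋ = 1; p/q = (1·151 + 93)/(1·13 + 8) = 244/21; p² − 135·q² = 59536 − 59535 = 1.
  The first convergent with p² − 135·q² = 1 gives the fundamental solution (x₁, y₁) = (244, 21).
Step 2: Apply the recurrence (x_{n+1}, y_{n+1}) = (x₁x_n + 135y₁y_n, x₁y_n + y₁x_n) repeatedly.
  From (x_1, y_1) = (244, 21): x_2 = 244·244 + 135·21·21 = 119071; y_2 = 244·21 + 21·244 = 10248.
Step 3: Verify x_2² - 135·y_2² = 14177903041 - 14177903040 = 1 (should be 1). ✓

(x_1, y_1) = (244, 21); (x_2, y_2) = (119071, 10248).


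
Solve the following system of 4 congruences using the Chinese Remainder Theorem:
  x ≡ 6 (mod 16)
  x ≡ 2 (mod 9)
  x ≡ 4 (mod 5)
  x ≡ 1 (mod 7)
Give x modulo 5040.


Product of moduli M = 16 · 9 · 5 · 7 = 5040.
Merge one congruence at a time:
  Start: x ≡ 6 (mod 16).
  Combine with x ≡ 2 (mod 9); new modulus lcm = 144.
    Write x = 6 + 16·t and substitute into x ≡ 2 (mod 9): 16·t ≡ 2 − 6 = -4 (mod 9).
    Reduce coefficients mod 9: 7·t ≡ 5 (mod 9).
    The inverse of 7 mod 9 is 4 (since 7·4 = 28 = 3·9 + 1), so t ≡ 4·5 = 20 ≡ 2 (mod 9).
    Then x = 6 + 16·2 = 38, valid modulo lcm(16, 9) = 144: x ≡ 38 (mod 144).
  Combine with x ≡ 4 (mod 5); new modulus lcm = 720.
    Write x = 38 + 144·t and substitute into x ≡ 4 (mod 5): 144·t ≡ 4 − 38 = -34 (mod 5).
    Reduce coefficients mod 5: 4·t ≡ 1 (mod 5).
    The inverse of 4 mod 5 is 4 (since 4·4 = 16 = 3·5 + 1), so t ≡ 4·1 = 4 ≡ 4 (mod 5).
    Then x = 38 + 144·4 = 614, valid modulo lcm(144, 5) = 720: x ≡ 614 (mod 720).
  Combine with x ≡ 1 (mod 7); new modulus lcm = 5040.
    Write x = 614 + 720·t and substitute into x ≡ 1 (mod 7): 720·t ≡ 1 − 614 = -613 (mod 7).
    Reduce coefficients mod 7: 6·t ≡ 3 (mod 7).
    The inverse of 6 mod 7 is 6 (since 6·6 = 36 = 5·7 + 1), so t ≡ 6·3 = 18 ≡ 4 (mod 7).
    Then x = 614 + 720·4 = 3494, valid modulo lcm(720, 7) = 5040: x ≡ 3494 (mod 5040).
Verify against each original: 3494 mod 16 = 6, 3494 mod 9 = 2, 3494 mod 5 = 4, 3494 mod 7 = 1.

x ≡ 3494 (mod 5040).


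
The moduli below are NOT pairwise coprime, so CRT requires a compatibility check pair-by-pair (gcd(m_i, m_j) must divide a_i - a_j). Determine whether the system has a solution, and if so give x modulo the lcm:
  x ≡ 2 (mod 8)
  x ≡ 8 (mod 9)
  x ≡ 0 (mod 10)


Moduli 8, 9, 10 are not pairwise coprime, so CRT works modulo lcm(m_i) when all pairwise compatibility conditions hold.
Pairwise compatibility: gcd(m_i, m_j) must divide a_i - a_j for every pair.
Merge one congruence at a time:
  Start: x ≡ 2 (mod 8).
  Combine with x ≡ 8 (mod 9): gcd(8, 9) = 1; 8 - 2 = 6, which IS divisible by 1, so compatible.
    Write x = 2 + 8·t and substitute into x ≡ 8 (mod 9): 8·t ≡ 8 − 2 = 6 (mod 9).
    The inverse of 8 mod 9 is 8 (since 8·8 = 64 = 7·9 + 1), so t ≡ 8·6 = 48 ≡ 3 (mod 9).
    Then x = 2 + 8·3 = 26, valid modulo lcm(8, 9) = 72: x ≡ 26 (mod 72).
  Combine with x ≡ 0 (mod 10): gcd(72, 10) = 2; 0 - 26 = -26, which IS divisible by 2, so compatible.
    Write x = 26 + 72·t and substitute into x ≡ 0 (mod 10): 72·t ≡ 0 − 26 = -26 (mod 10).
    Divide the congruence (and modulus) by g = 2: 36·t ≡ -13 (mod 5).
    Reduce coefficients mod 5: 1·t ≡ 2 (mod 5).
    So t ≡ 2 (mod 5).
    Then x = 26 + 72·2 = 170, valid modulo lcm(72, 10) = 360: x ≡ 170 (mod 360).
Verify: 170 mod 8 = 2, 170 mod 9 = 8, 170 mod 10 = 0.

x ≡ 170 (mod 360).


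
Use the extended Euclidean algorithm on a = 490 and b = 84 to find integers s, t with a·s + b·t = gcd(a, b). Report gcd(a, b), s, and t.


Euclidean algorithm on (490, 84) — divide until remainder is 0:
  490 = 5 · 84 + 70
  84 = 1 · 70 + 14
  70 = 5 · 14 + 0
gcd(490, 84) = 14.
Track Bezout coefficients alongside the remainders: start with r₀ = 490 = a·1 + b·0 (s = 1, t = 0) and r₁ = 84 = a·0 + b·1 (s = 0, t = 1); each new remainder r_{k+1} = r_{k-1} − q_k·r_k inherits s_{k+1} = s_{k-1} − q_k·s_k, t_{k+1} = t_{k-1} − q_k·t_k, so r_k = a·s_k + b·t_k at every step:
  q = 5: r = 70, s = 1 − 5·0 = 1, t = 0 − 5·1 = -5  (check: 490·1 + 84·(-5) = 70)
  q = 1: r = 14, s = 0 − 1·1 = -1, t = 1 − 1·(-5) = 6  (check: 490·(-1) + 84·6 = 14)
The row with r = 14 (the gcd) gives the Bezout coefficients s = -1, t = 6.
Result: 490 · (-1) + 84 · (6) = 14.

gcd(490, 84) = 14; s = -1, t = 6 (check: 490·(-1) + 84·6 = 14).


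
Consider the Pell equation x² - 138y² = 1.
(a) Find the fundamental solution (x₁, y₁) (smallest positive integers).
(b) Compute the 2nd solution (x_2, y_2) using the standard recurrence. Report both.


Step 1: Find the fundamental solution (x₁, y₁) of x² - 138y² = 1.
  Expand √138 as a continued fraction. a₀ = ⌊√138⌋ = 11; iterate m_{k+1} = d_k·a_k − m_k, d_{k+1} = (138 − m_{k+1}²)/d_k, a_{k+1} = ⌊(a₀ + m_{k+1})/d_{k+1}⌋ (starting m₀ = 0, d₀ = 1), with convergents p_k = a_k·p_{k-1} + p_{k-2}, q_k = a_k·q_{k-1} + q_{k-2} (p₋₁ = 1, q₋₁ = 0):
  k = 0: a₀ = 11; p₀/q₀ = 11/1; p₀² − 138·q₀² = 121 − 138 = -17.
  k = 1: m = 11, d = 17, a = ⌊(11 + 11)/17⌋ = 1; p/q = (1·11 + 1)/(1·1 + 0) = 12/1; p² − 138·q² = 144 − 138 = 6.
  k = 2: m = 6, d = 6, a = ⌊(11 + 6)/6⌋ = 2; p/q = (2·12 + 11)/(2·1 + 1) = 35/3; p² − 138·q² = 1225 − 1242 = -17.
  k = 3: m = 6, d = 17, a = ⌊(11 + 6)/17⌋ = 1; p/q = (1·35 + 12)/(1·3 + 1) = 47/4; p² − 138·q² = 2209 − 2208 = 1.
  The first convergent with p² − 138·q² = 1 gives the fundamental solution (x₁, y₁) = (47, 4).
Step 2: Apply the recurrence (x_{n+1}, y_{n+1}) = (x₁x_n + 138y₁y_n, x₁y_n + y₁x_n) repeatedly.
  From (x_1, y_1) = (47, 4): x_2 = 47·47 + 138·4·4 = 4417; y_2 = 47·4 + 4·47 = 376.
Step 3: Verify x_2² - 138·y_2² = 19509889 - 19509888 = 1 (should be 1). ✓

(x_1, y_1) = (47, 4); (x_2, y_2) = (4417, 376).


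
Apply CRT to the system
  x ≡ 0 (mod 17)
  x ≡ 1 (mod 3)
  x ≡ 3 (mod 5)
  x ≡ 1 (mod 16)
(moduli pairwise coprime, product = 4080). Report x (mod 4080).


Product of moduli M = 17 · 3 · 5 · 16 = 4080.
Merge one congruence at a time:
  Start: x ≡ 0 (mod 17).
  Combine with x ≡ 1 (mod 3); new modulus lcm = 51.
    Write x = 0 + 17·t and substitute into x ≡ 1 (mod 3): 17·t ≡ 1 − 0 = 1 (mod 3).
    Reduce coefficients mod 3: 2·t ≡ 1 (mod 3).
    The inverse of 2 mod 3 is 2 (since 2·2 = 4 = 1·3 + 1), so t ≡ 2·1 = 2 ≡ 2 (mod 3).
    Then x = 0 + 17·2 = 34, valid modulo lcm(17, 3) = 51: x ≡ 34 (mod 51).
  Combine with x ≡ 3 (mod 5); new modulus lcm = 255.
    Write x = 34 + 51·t and substitute into x ≡ 3 (mod 5): 51·t ≡ 3 − 34 = -31 (mod 5).
    Reduce coefficients mod 5: 1·t ≡ 4 (mod 5).
    So t ≡ 4 (mod 5).
    Then x = 34 + 51·4 = 238, valid modulo lcm(51, 5) = 255: x ≡ 238 (mod 255).
  Combine with x ≡ 1 (mod 16); new modulus lcm = 4080.
    Write x = 238 + 255·t and substitute into x ≡ 1 (mod 16): 255·t ≡ 1 − 238 = -237 (mod 16).
    Reduce coefficients mod 16: 15·t ≡ 3 (mod 16).
    The inverse of 15 mod 16 is 15 (since 15·15 = 225 = 14·16 + 1), so t ≡ 15·3 = 45 ≡ 13 (mod 16).
    Then x = 238 + 255·13 = 3553, valid modulo lcm(255, 16) = 4080: x ≡ 3553 (mod 4080).
Verify against each original: 3553 mod 17 = 0, 3553 mod 3 = 1, 3553 mod 5 = 3, 3553 mod 16 = 1.

x ≡ 3553 (mod 4080).


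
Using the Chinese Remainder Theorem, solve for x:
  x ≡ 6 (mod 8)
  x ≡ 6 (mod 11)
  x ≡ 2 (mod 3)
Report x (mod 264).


Moduli 8, 11, 3 are pairwise coprime; by CRT there is a unique solution modulo M = 8 · 11 · 3 = 264.
Solve pairwise, accumulating the modulus:
  Start with x ≡ 6 (mod 8).
  Combine with x ≡ 6 (mod 11): since gcd(8, 11) = 1, we get a unique residue mod 88.
    Write x = 6 + 8·t and substitute into x ≡ 6 (mod 11): 8·t ≡ 6 − 6 = 0 (mod 11).
    The inverse of 8 mod 11 is 7 (since 8·7 = 56 = 5·11 + 1), so t ≡ 7·0 = 0 ≡ 0 (mod 11).
    Then x = 6 + 8·0 = 6, valid modulo lcm(8, 11) = 88: x ≡ 6 (mod 88).
  Combine with x ≡ 2 (mod 3): since gcd(88, 3) = 1, we get a unique residue mod 264.
    Write x = 6 + 88·t and substitute into x ≡ 2 (mod 3): 88·t ≡ 2 − 6 = -4 (mod 3).
    Reduce coefficients mod 3: 1·t ≡ 2 (mod 3).
    So t ≡ 2 (mod 3).
    Then x = 6 + 88·2 = 182, valid modulo lcm(88, 3) = 264: x ≡ 182 (mod 264).
Verify: 182 mod 8 = 6 ✓, 182 mod 11 = 6 ✓, 182 mod 3 = 2 ✓.

x ≡ 182 (mod 264).


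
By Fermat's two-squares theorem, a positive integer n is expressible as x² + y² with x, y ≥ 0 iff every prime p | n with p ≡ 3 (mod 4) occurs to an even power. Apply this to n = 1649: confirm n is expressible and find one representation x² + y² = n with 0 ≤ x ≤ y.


Step 1: Factor n = 1649 = 17 · 97.
Step 2: Check the mod-4 condition on each prime factor: 17 ≡ 1 (mod 4), exponent 1; 97 ≡ 1 (mod 4), exponent 1.
All primes ≡ 3 (mod 4) appear to even exponent (or don't appear), so by the two-squares theorem n IS expressible as a sum of two squares.
Step 3: Build a representation. Here n = 17 · 97 is a product of primes ≡ 1 (mod 4). Each prime p ≡ 1 (mod 4) is itself a sum of two squares; find a² by testing p − a² for a perfect square:
  17: 17 − 1² = 16 = 4² ⇒ 17 = 1² + 4².
  97: 97 − 1² = 96, 97 − 2² = 93, 97 − 3² = 88, 97 − 4² = 81 = 9² ⇒ 97 = 4² + 9².
  Combine using the Brahmagupta–Fibonacci identity (a² + b²)(c² + d²) = (ac − bd)² + (ad + bc)² = (ac + bd)² + (ad − bc)²:
  17 · 97 = 1649: from (1² + 4²)(4² + 9²), take (1·4 − 4·9, 1·9 + 4·4) = (4 − 36, 9 + 16) = (-32, 25); dropping signs (only squares matter) gives (32, 25); check 32² + 25² = 1024 + 625 = 1649 ✓.
Step 4: Order so x ≤ y and verify: 25² + 32² = 625 + 1024 = 1649 = n. ✓

n = 1649 = 25² + 32² (one valid representation with x ≤ y).


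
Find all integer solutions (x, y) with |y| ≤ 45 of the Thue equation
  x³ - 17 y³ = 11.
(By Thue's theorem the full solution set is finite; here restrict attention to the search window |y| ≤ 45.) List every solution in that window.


The equation is x³ - 17y³ = 11. For fixed y, x³ = 17·y³ + 11, so a solution requires the RHS to be a perfect cube.
Strategy: iterate y from -45 to 45, compute RHS = 17·y³ + 11, and check whether it is a (positive or negative) perfect cube.
Check small values of y:
  y = 0: RHS = 11 is not a perfect cube.
  y = 1: RHS = 28 is not a perfect cube.
  y = -1: RHS = -6 is not a perfect cube.
  y = 2: RHS = 147 is not a perfect cube.
  y = -2: RHS = -125 = (-5)³ ⇒ x = -5 works.
  y = 3: RHS = 470 is not a perfect cube.
  y = -3: RHS = -448 is not a perfect cube.
Continuing the search up to |y| = 45 finds no further solutions beyond those listed.
Collected solutions: (-5, -2).

Solutions (with |y| ≤ 45): (-5, -2).


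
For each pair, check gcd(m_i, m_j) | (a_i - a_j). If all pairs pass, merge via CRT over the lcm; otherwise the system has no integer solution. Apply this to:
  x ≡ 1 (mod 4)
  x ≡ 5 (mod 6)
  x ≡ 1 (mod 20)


Moduli 4, 6, 20 are not pairwise coprime, so CRT works modulo lcm(m_i) when all pairwise compatibility conditions hold.
Pairwise compatibility: gcd(m_i, m_j) must divide a_i - a_j for every pair.
Merge one congruence at a time:
  Start: x ≡ 1 (mod 4).
  Combine with x ≡ 5 (mod 6): gcd(4, 6) = 2; 5 - 1 = 4, which IS divisible by 2, so compatible.
    Write x = 1 + 4·t and substitute into x ≡ 5 (mod 6): 4·t ≡ 5 − 1 = 4 (mod 6).
    Divide the congruence (and modulus) by g = 2: 2·t ≡ 2 (mod 3).
    The inverse of 2 mod 3 is 2 (since 2·2 = 4 = 1·3 + 1), so t ≡ 2·2 = 4 ≡ 1 (mod 3).
    Then x = 1 + 4·1 = 5, valid modulo lcm(4, 6) = 12: x ≡ 5 (mod 12).
  Combine with x ≡ 1 (mod 20): gcd(12, 20) = 4; 1 - 5 = -4, which IS divisible by 4, so compatible.
    Write x = 5 + 12·t and substitute into x ≡ 1 (mod 20): 12·t ≡ 1 − 5 = -4 (mod 20).
    Divide the congruence (and modulus) by g = 4: 3·t ≡ -1 (mod 5).
    Reduce coefficients mod 5: 3·t ≡ 4 (mod 5).
    The inverse of 3 mod 5 is 2 (since 3·2 = 6 = 1·5 + 1), so t ≡ 2·4 = 8 ≡ 3 (mod 5).
    Then x = 5 + 12·3 = 41, valid modulo lcm(12, 20) = 60: x ≡ 41 (mod 60).
Verify: 41 mod 4 = 1, 41 mod 6 = 5, 41 mod 20 = 1.

x ≡ 41 (mod 60).


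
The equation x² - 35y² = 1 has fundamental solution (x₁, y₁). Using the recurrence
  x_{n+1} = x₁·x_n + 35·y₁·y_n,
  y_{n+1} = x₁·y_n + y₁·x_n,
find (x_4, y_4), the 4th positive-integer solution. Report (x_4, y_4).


Step 1: Find the fundamental solution (x₁, y₁) of x² - 35y² = 1.
  Expand √35 as a continued fraction. a₀ = ⌊√35⌋ = 5; iterate m_{k+1} = d_k·a_k − m_k, d_{k+1} = (35 − m_{k+1}²)/d_k, a_{k+1} = ⌊(a₀ + m_{k+1})/d_{k+1}⌋ (starting m₀ = 0, d₀ = 1), with convergents p_k = a_k·p_{k-1} + p_{k-2}, q_k = a_k·q_{k-1} + q_{k-2} (p₋₁ = 1, q₋₁ = 0):
  k = 0: a₀ = 5; p₀/q₀ = 5/1; p₀² − 35·q₀² = 25 − 35 = -10.
  k = 1: m = 5, d = 10, a = ⌊(5 + 5)/10⌋ = 1; p/q = (1·5 + 1)/(1·1 + 0) = 6/1; p² − 35·q² = 36 − 35 = 1.
  The first convergent with p² − 35·q² = 1 gives the fundamental solution (x₁, y₁) = (6, 1).
Step 2: Apply the recurrence (x_{n+1}, y_{n+1}) = (x₁x_n + 35y₁y_n, x₁y_n + y₁x_n) repeatedly.
  From (x_1, y_1) = (6, 1): x_2 = 6·6 + 35·1·1 = 71; y_2 = 6·1 + 1·6 = 12.
  From (x_2, y_2) = (71, 12): x_3 = 6·71 + 35·1·12 = 846; y_3 = 6·12 + 1·71 = 143.
  From (x_3, y_3) = (846, 143): x_4 = 6·846 + 35·1·143 = 10081; y_4 = 6·143 + 1·846 = 1704.
Step 3: Verify x_4² - 35·y_4² = 101626561 - 101626560 = 1 (should be 1). ✓

(x_1, y_1) = (6, 1); (x_4, y_4) = (10081, 1704).


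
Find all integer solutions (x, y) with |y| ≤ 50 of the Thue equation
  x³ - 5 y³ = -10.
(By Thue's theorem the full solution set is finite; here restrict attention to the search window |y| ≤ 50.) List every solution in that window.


The equation is x³ - 5y³ = -10. For fixed y, x³ = 5·y³ − 10, so a solution requires the RHS to be a perfect cube.
Strategy: iterate y from -50 to 50, compute RHS = 5·y³ − 10, and check whether it is a (positive or negative) perfect cube.
Check small values of y:
  y = 0: RHS = -10 is not a perfect cube.
  y = 1: RHS = -5 is not a perfect cube.
  y = -1: RHS = -15 is not a perfect cube.
  y = 2: RHS = 30 is not a perfect cube.
  y = -2: RHS = -50 is not a perfect cube.
  y = 3: RHS = 125 = (5)³ ⇒ x = 5 works.
  y = -3: RHS = -145 is not a perfect cube.
Continuing the search up to |y| = 50 finds no further solutions beyond those listed.
Collected solutions: (5, 3).

Solutions (with |y| ≤ 50): (5, 3).


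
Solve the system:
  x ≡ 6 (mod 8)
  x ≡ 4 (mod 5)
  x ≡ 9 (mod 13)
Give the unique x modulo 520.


Moduli 8, 5, 13 are pairwise coprime; by CRT there is a unique solution modulo M = 8 · 5 · 13 = 520.
Solve pairwise, accumulating the modulus:
  Start with x ≡ 6 (mod 8).
  Combine with x ≡ 4 (mod 5): since gcd(8, 5) = 1, we get a unique residue mod 40.
    Write x = 6 + 8·t and substitute into x ≡ 4 (mod 5): 8·t ≡ 4 − 6 = -2 (mod 5).
    Reduce coefficients mod 5: 3·t ≡ 3 (mod 5).
    The inverse of 3 mod 5 is 2 (since 3·2 = 6 = 1·5 + 1), so t ≡ 2·3 = 6 ≡ 1 (mod 5).
    Then x = 6 + 8·1 = 14, valid modulo lcm(8, 5) = 40: x ≡ 14 (mod 40).
  Combine with x ≡ 9 (mod 13): since gcd(40, 13) = 1, we get a unique residue mod 520.
    Write x = 14 + 40·t and substitute into x ≡ 9 (mod 13): 40·t ≡ 9 − 14 = -5 (mod 13).
    Reduce coefficients mod 13: 1·t ≡ 8 (mod 13).
    So t ≡ 8 (mod 13).
    Then x = 14 + 40·8 = 334, valid modulo lcm(40, 13) = 520: x ≡ 334 (mod 520).
Verify: 334 mod 8 = 6 ✓, 334 mod 5 = 4 ✓, 334 mod 13 = 9 ✓.

x ≡ 334 (mod 520).


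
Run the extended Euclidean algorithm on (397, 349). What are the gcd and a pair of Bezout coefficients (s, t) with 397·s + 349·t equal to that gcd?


Euclidean algorithm on (397, 349) — divide until remainder is 0:
  397 = 1 · 349 + 48
  349 = 7 · 48 + 13
  48 = 3 · 13 + 9
  13 = 1 · 9 + 4
  9 = 2 · 4 + 1
  4 = 4 · 1 + 0
gcd(397, 349) = 1.
Track Bezout coefficients alongside the remainders: start with r₀ = 397 = a·1 + b·0 (s = 1, t = 0) and r₁ = 349 = a·0 + b·1 (s = 0, t = 1); each new remainder r_{k+1} = r_{k-1} − q_k·r_k inherits s_{k+1} = s_{k-1} − q_k·s_k, t_{k+1} = t_{k-1} − q_k·t_k, so r_k = a·s_k + b·t_k at every step:
  q = 1: r = 48, s = 1 − 1·0 = 1, t = 0 − 1·1 = -1  (check: 397·1 + 349·(-1) = 48)
  q = 7: r = 13, s = 0 − 7·1 = -7, t = 1 − 7·(-1) = 8  (check: 397·(-7) + 349·8 = 13)
  q = 3: r = 9, s = 1 − 3·(-7) = 22, t = -1 − 3·8 = -25  (check: 397·22 + 349·(-25) = 9)
  q = 1: r = 4, s = -7 − 1·22 = -29, t = 8 − 1·(-25) = 33  (check: 397·(-29) + 349·33 = 4)
  q = 2: r = 1, s = 22 − 2·(-29) = 80, t = -25 − 2·33 = -91  (check: 397·80 + 349·(-91) = 1)
The row with r = 1 (the gcd) gives the Bezout coefficients s = 80, t = -91.
Result: 397 · (80) + 349 · (-91) = 1.

gcd(397, 349) = 1; s = 80, t = -91 (check: 397·80 + 349·(-91) = 1).


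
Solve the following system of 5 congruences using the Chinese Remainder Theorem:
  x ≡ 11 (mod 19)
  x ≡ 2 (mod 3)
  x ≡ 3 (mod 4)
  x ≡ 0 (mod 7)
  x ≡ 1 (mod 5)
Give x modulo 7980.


Product of moduli M = 19 · 3 · 4 · 7 · 5 = 7980.
Merge one congruence at a time:
  Start: x ≡ 11 (mod 19).
  Combine with x ≡ 2 (mod 3); new modulus lcm = 57.
    Write x = 11 + 19·t and substitute into x ≡ 2 (mod 3): 19·t ≡ 2 − 11 = -9 (mod 3).
    Reduce coefficients mod 3: 1·t ≡ 0 (mod 3).
    So t ≡ 0 (mod 3).
    Then x = 11 + 19·0 = 11, valid modulo lcm(19, 3) = 57: x ≡ 11 (mod 57).
  Combine with x ≡ 3 (mod 4); new modulus lcm = 228.
    Write x = 11 + 57·t and substitute into x ≡ 3 (mod 4): 57·t ≡ 3 − 11 = -8 (mod 4).
    Reduce coefficients mod 4: 1·t ≡ 0 (mod 4).
    So t ≡ 0 (mod 4).
    Then x = 11 + 57·0 = 11, valid modulo lcm(57, 4) = 228: x ≡ 11 (mod 228).
  Combine with x ≡ 0 (mod 7); new modulus lcm = 1596.
    Write x = 11 + 228·t and substitute into x ≡ 0 (mod 7): 228·t ≡ 0 − 11 = -11 (mod 7).
    Reduce coefficients mod 7: 4·t ≡ 3 (mod 7).
    The inverse of 4 mod 7 is 2 (since 4·2 = 8 = 1·7 + 1), so t ≡ 2·3 = 6 ≡ 6 (mod 7).
    Then x = 11 + 228·6 = 1379, valid modulo lcm(228, 7) = 1596: x ≡ 1379 (mod 1596).
  Combine with x ≡ 1 (mod 5); new modulus lcm = 7980.
    Write x = 1379 + 1596·t and substitute into x ≡ 1 (mod 5): 1596·t ≡ 1 − 1379 = -1378 (mod 5).
    Reduce coefficients mod 5: 1·t ≡ 2 (mod 5).
    So t ≡ 2 (mod 5).
    Then x = 1379 + 1596·2 = 4571, valid modulo lcm(1596, 5) = 7980: x ≡ 4571 (mod 7980).
Verify against each original: 4571 mod 19 = 11, 4571 mod 3 = 2, 4571 mod 4 = 3, 4571 mod 7 = 0, 4571 mod 5 = 1.

x ≡ 4571 (mod 7980).


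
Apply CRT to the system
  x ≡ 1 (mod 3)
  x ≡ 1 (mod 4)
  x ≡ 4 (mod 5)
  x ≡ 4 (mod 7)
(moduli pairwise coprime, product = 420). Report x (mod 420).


Product of moduli M = 3 · 4 · 5 · 7 = 420.
Merge one congruence at a time:
  Start: x ≡ 1 (mod 3).
  Combine with x ≡ 1 (mod 4); new modulus lcm = 12.
    Write x = 1 + 3·t and substitute into x ≡ 1 (mod 4): 3·t ≡ 1 − 1 = 0 (mod 4).
    The inverse of 3 mod 4 is 3 (since 3·3 = 9 = 2·4 + 1), so t ≡ 3·0 = 0 ≡ 0 (mod 4).
    Then x = 1 + 3·0 = 1, valid modulo lcm(3, 4) = 12: x ≡ 1 (mod 12).
  Combine with x ≡ 4 (mod 5); new modulus lcm = 60.
    Write x = 1 + 12·t and substitute into x ≡ 4 (mod 5): 12·t ≡ 4 − 1 = 3 (mod 5).
    Reduce coefficients mod 5: 2·t ≡ 3 (mod 5).
    The inverse of 2 mod 5 is 3 (since 2·3 = 6 = 1·5 + 1), so t ≡ 3·3 = 9 ≡ 4 (mod 5).
    Then x = 1 + 12·4 = 49, valid modulo lcm(12, 5) = 60: x ≡ 49 (mod 60).
  Combine with x ≡ 4 (mod 7); new modulus lcm = 420.
    Write x = 49 + 60·t and substitute into x ≡ 4 (mod 7): 60·t ≡ 4 − 49 = -45 (mod 7).
    Reduce coefficients mod 7: 4·t ≡ 4 (mod 7).
    The inverse of 4 mod 7 is 2 (since 4·2 = 8 = 1·7 + 1), so t ≡ 2·4 = 8 ≡ 1 (mod 7).
    Then x = 49 + 60·1 = 109, valid modulo lcm(60, 7) = 420: x ≡ 109 (mod 420).
Verify against each original: 109 mod 3 = 1, 109 mod 4 = 1, 109 mod 5 = 4, 109 mod 7 = 4.

x ≡ 109 (mod 420).


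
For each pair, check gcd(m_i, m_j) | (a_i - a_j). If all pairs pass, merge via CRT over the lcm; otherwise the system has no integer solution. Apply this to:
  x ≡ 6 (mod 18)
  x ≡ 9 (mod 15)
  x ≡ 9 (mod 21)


Moduli 18, 15, 21 are not pairwise coprime, so CRT works modulo lcm(m_i) when all pairwise compatibility conditions hold.
Pairwise compatibility: gcd(m_i, m_j) must divide a_i - a_j for every pair.
Merge one congruence at a time:
  Start: x ≡ 6 (mod 18).
  Combine with x ≡ 9 (mod 15): gcd(18, 15) = 3; 9 - 6 = 3, which IS divisible by 3, so compatible.
    Write x = 6 + 18·t and substitute into x ≡ 9 (mod 15): 18·t ≡ 9 − 6 = 3 (mod 15).
    Divide the congruence (and modulus) by g = 3: 6·t ≡ 1 (mod 5).
    Reduce coefficients mod 5: 1·t ≡ 1 (mod 5).
    So t ≡ 1 (mod 5).
    Then x = 6 + 18·1 = 24, valid modulo lcm(18, 15) = 90: x ≡ 24 (mod 90).
  Combine with x ≡ 9 (mod 21): gcd(90, 21) = 3; 9 - 24 = -15, which IS divisible by 3, so compatible.
    Write x = 24 + 90·t and substitute into x ≡ 9 (mod 21): 90·t ≡ 9 − 24 = -15 (mod 21).
    Divide the congruence (and modulus) by g = 3: 30·t ≡ -5 (mod 7).
    Reduce coefficients mod 7: 2·t ≡ 2 (mod 7).
    The inverse of 2 mod 7 is 4 (since 2·4 = 8 = 1·7 + 1), so t ≡ 4·2 = 8 ≡ 1 (mod 7).
    Then x = 24 + 90·1 = 114, valid modulo lcm(90, 21) = 630: x ≡ 114 (mod 630).
Verify: 114 mod 18 = 6, 114 mod 15 = 9, 114 mod 21 = 9.

x ≡ 114 (mod 630).
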